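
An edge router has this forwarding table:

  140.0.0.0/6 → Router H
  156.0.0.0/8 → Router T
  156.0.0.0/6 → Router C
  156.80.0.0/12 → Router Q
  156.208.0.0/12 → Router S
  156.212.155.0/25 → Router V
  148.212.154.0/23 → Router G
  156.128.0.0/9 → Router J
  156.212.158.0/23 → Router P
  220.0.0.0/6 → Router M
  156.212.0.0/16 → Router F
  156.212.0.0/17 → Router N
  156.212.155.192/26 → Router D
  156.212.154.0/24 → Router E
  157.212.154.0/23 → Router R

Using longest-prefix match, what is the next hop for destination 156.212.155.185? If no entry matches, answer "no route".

Router F

Routes whose prefix contains 156.212.155.185:
  156.0.0.0/6 (156.0.0.0 - 159.255.255.255) -> Router C
  156.0.0.0/8 (156.0.0.0 - 156.255.255.255) -> Router T
  156.128.0.0/9 (156.128.0.0 - 156.255.255.255) -> Router J
  156.208.0.0/12 (156.208.0.0 - 156.223.255.255) -> Router S
  156.212.0.0/16 (156.212.0.0 - 156.212.255.255) -> Router F
More-specific entries that do NOT match:
  156.212.155.192/26 (156.212.155.192 - 156.212.155.255) does not contain 156.212.155.185
  156.212.155.0/25 (156.212.155.0 - 156.212.155.127) does not contain 156.212.155.185
  156.212.154.0/24 (156.212.154.0 - 156.212.154.255) does not contain 156.212.155.185
  148.212.154.0/23 (148.212.154.0 - 148.212.155.255) does not contain 156.212.155.185
  156.212.158.0/23 (156.212.158.0 - 156.212.159.255) does not contain 156.212.155.185
  157.212.154.0/23 (157.212.154.0 - 157.212.155.255) does not contain 156.212.155.185
  156.212.0.0/17 (156.212.0.0 - 156.212.127.255) does not contain 156.212.155.185
Longest matching prefix is /16 -> next hop Router F.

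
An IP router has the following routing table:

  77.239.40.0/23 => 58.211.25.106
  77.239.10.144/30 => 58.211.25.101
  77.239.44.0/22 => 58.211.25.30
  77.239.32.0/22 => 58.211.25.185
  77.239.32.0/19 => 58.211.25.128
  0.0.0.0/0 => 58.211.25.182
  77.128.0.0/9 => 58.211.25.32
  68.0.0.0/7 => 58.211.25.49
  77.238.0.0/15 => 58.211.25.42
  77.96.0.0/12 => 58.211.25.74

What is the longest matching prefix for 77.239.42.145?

Entries matching 77.239.42.145:
  0.0.0.0/0 (default, matches everything)
  77.128.0.0/9 (77.128.0.0 - 77.255.255.255)
  77.238.0.0/15 (77.238.0.0 - 77.239.255.255)
  77.239.32.0/19 (77.239.32.0 - 77.239.63.255)
Most specific is 77.239.32.0/19.

77.239.32.0/19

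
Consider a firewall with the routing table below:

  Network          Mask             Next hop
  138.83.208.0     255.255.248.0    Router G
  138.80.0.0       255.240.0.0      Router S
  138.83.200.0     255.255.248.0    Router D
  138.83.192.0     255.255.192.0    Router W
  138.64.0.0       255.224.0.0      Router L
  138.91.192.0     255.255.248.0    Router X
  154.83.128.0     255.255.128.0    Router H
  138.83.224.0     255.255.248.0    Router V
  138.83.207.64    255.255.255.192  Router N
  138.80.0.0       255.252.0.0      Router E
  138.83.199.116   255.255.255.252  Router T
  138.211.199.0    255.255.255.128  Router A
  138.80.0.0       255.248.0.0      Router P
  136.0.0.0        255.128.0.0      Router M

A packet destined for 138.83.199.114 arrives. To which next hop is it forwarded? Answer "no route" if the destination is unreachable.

Routes whose prefix contains 138.83.199.114:
  138.64.0.0/11 (138.64.0.0 - 138.95.255.255) -> Router L
  138.80.0.0/12 (138.80.0.0 - 138.95.255.255) -> Router S
  138.80.0.0/13 (138.80.0.0 - 138.87.255.255) -> Router P
  138.80.0.0/14 (138.80.0.0 - 138.83.255.255) -> Router E
  138.83.192.0/18 (138.83.192.0 - 138.83.255.255) -> Router W
More-specific entries that do NOT match:
  138.83.199.116/30 (138.83.199.116 - 138.83.199.119) does not contain 138.83.199.114
  138.83.207.64/26 (138.83.207.64 - 138.83.207.127) does not contain 138.83.199.114
  138.211.199.0/25 (138.211.199.0 - 138.211.199.127) does not contain 138.83.199.114
  138.83.208.0/21 (138.83.208.0 - 138.83.215.255) does not contain 138.83.199.114
  138.83.200.0/21 (138.83.200.0 - 138.83.207.255) does not contain 138.83.199.114
  138.91.192.0/21 (138.91.192.0 - 138.91.199.255) does not contain 138.83.199.114
  138.83.224.0/21 (138.83.224.0 - 138.83.231.255) does not contain 138.83.199.114
Longest matching prefix is /18 -> next hop Router W.

Router W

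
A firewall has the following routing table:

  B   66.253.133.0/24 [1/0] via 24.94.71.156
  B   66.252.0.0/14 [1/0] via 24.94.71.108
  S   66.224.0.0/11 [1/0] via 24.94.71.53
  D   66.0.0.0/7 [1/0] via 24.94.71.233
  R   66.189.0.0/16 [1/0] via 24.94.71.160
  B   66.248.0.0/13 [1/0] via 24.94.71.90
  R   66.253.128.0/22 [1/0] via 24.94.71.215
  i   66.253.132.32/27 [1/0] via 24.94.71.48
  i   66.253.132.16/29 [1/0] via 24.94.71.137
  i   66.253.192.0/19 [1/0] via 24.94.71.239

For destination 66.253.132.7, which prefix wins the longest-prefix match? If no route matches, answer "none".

66.252.0.0/14

Entries matching 66.253.132.7:
  66.0.0.0/7 (66.0.0.0 - 67.255.255.255)
  66.224.0.0/11 (66.224.0.0 - 66.255.255.255)
  66.248.0.0/13 (66.248.0.0 - 66.255.255.255)
  66.252.0.0/14 (66.252.0.0 - 66.255.255.255)
Most specific is 66.252.0.0/14.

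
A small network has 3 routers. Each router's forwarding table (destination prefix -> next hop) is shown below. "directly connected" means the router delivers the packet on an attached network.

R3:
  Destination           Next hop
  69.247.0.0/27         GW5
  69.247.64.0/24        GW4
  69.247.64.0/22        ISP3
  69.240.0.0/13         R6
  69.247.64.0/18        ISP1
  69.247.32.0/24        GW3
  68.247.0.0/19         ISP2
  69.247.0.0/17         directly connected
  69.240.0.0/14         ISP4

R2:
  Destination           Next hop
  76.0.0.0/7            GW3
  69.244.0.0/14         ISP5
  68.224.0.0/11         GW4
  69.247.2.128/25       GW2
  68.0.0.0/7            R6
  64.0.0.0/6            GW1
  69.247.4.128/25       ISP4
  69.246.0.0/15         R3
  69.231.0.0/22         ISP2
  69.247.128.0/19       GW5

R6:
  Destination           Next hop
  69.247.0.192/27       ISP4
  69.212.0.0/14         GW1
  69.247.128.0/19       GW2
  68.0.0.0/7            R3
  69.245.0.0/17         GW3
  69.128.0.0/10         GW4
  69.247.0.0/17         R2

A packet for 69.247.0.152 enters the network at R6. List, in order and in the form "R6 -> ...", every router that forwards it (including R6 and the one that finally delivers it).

R6 -> R2 -> R3

At R6: longest match for 69.247.0.152 is 69.247.0.0/17 -> R2
At R2: longest match for 69.247.0.152 is 69.246.0.0/15 -> R3
At R3: longest match for 69.247.0.152 is 69.247.0.0/17 -> directly connected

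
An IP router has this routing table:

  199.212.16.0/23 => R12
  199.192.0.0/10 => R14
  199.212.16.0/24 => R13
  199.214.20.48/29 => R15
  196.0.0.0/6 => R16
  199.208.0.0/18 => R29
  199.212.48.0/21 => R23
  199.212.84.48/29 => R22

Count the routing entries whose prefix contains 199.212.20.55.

Prefixes containing 199.212.20.55:
  196.0.0.0/6 (196.0.0.0 - 199.255.255.255)
  199.192.0.0/10 (199.192.0.0 - 199.255.255.255)
Total matching entries: 2.

2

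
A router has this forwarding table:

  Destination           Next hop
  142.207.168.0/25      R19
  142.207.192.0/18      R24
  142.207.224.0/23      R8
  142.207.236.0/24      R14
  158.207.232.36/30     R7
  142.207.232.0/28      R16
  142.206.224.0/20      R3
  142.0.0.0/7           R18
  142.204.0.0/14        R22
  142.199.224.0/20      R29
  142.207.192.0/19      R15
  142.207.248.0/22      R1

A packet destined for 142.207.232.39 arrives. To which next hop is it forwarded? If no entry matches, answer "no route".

R24

Routes whose prefix contains 142.207.232.39:
  142.0.0.0/7 (142.0.0.0 - 143.255.255.255) -> R18
  142.204.0.0/14 (142.204.0.0 - 142.207.255.255) -> R22
  142.207.192.0/18 (142.207.192.0 - 142.207.255.255) -> R24
More-specific entries that do NOT match:
  158.207.232.36/30 (158.207.232.36 - 158.207.232.39) does not contain 142.207.232.39
  142.207.232.0/28 (142.207.232.0 - 142.207.232.15) does not contain 142.207.232.39
  142.207.168.0/25 (142.207.168.0 - 142.207.168.127) does not contain 142.207.232.39
  142.207.236.0/24 (142.207.236.0 - 142.207.236.255) does not contain 142.207.232.39
  142.207.224.0/23 (142.207.224.0 - 142.207.225.255) does not contain 142.207.232.39
  142.207.248.0/22 (142.207.248.0 - 142.207.251.255) does not contain 142.207.232.39
  142.206.224.0/20 (142.206.224.0 - 142.206.239.255) does not contain 142.207.232.39
  142.199.224.0/20 (142.199.224.0 - 142.199.239.255) does not contain 142.207.232.39
  142.207.192.0/19 (142.207.192.0 - 142.207.223.255) does not contain 142.207.232.39
Longest matching prefix is /18 -> next hop R24.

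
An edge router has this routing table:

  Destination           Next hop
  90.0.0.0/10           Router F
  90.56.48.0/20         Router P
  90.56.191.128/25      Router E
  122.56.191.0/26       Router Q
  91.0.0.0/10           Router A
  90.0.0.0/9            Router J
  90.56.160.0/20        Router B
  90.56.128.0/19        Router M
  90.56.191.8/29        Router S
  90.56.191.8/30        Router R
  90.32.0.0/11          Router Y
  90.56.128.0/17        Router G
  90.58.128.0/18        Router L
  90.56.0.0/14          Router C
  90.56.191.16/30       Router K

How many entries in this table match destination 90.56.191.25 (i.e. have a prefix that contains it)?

Prefixes containing 90.56.191.25:
  90.0.0.0/9 (90.0.0.0 - 90.127.255.255)
  90.0.0.0/10 (90.0.0.0 - 90.63.255.255)
  90.32.0.0/11 (90.32.0.0 - 90.63.255.255)
  90.56.0.0/14 (90.56.0.0 - 90.59.255.255)
  90.56.128.0/17 (90.56.128.0 - 90.56.255.255)
Total matching entries: 5.

5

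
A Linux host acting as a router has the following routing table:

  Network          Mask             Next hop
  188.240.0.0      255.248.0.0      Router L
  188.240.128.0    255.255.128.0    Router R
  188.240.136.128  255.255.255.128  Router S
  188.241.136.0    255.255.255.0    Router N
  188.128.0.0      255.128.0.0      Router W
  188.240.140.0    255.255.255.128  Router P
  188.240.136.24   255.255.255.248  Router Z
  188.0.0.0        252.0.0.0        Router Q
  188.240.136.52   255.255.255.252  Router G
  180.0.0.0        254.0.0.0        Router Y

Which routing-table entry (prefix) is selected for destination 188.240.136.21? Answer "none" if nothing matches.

188.240.128.0/17

Entries matching 188.240.136.21:
  188.0.0.0/6 (188.0.0.0 - 191.255.255.255)
  188.128.0.0/9 (188.128.0.0 - 188.255.255.255)
  188.240.0.0/13 (188.240.0.0 - 188.247.255.255)
  188.240.128.0/17 (188.240.128.0 - 188.240.255.255)
Most specific is 188.240.128.0/17.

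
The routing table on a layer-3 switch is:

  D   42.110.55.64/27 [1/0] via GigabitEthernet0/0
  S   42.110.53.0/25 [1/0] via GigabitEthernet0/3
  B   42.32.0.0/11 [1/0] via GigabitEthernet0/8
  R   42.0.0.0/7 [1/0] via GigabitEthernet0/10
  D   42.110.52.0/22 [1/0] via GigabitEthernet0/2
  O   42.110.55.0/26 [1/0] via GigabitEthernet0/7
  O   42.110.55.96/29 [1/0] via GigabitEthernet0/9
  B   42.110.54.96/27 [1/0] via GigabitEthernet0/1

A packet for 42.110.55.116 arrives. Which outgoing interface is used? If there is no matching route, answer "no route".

GigabitEthernet0/2

Routes whose prefix contains 42.110.55.116:
  42.0.0.0/7 (42.0.0.0 - 43.255.255.255) -> GigabitEthernet0/10
  42.110.52.0/22 (42.110.52.0 - 42.110.55.255) -> GigabitEthernet0/2
More-specific entries that do NOT match:
  42.110.55.96/29 (42.110.55.96 - 42.110.55.103) does not contain 42.110.55.116
  42.110.55.64/27 (42.110.55.64 - 42.110.55.95) does not contain 42.110.55.116
  42.110.54.96/27 (42.110.54.96 - 42.110.54.127) does not contain 42.110.55.116
  42.110.55.0/26 (42.110.55.0 - 42.110.55.63) does not contain 42.110.55.116
  42.110.53.0/25 (42.110.53.0 - 42.110.53.127) does not contain 42.110.55.116
Longest matching prefix is /22 -> interface GigabitEthernet0/2.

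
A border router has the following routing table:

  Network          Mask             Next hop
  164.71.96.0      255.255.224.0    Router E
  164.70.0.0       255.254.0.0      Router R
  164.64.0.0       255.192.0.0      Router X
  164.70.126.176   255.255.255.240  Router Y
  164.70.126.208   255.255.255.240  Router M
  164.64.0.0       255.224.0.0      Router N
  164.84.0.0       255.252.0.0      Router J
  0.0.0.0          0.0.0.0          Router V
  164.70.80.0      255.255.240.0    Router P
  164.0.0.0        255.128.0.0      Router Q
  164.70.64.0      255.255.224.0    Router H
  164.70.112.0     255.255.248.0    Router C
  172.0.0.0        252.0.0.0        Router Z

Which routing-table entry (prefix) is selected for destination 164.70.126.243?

164.70.0.0/15

Entries matching 164.70.126.243:
  0.0.0.0/0 (default, matches everything)
  164.0.0.0/9 (164.0.0.0 - 164.127.255.255)
  164.64.0.0/10 (164.64.0.0 - 164.127.255.255)
  164.64.0.0/11 (164.64.0.0 - 164.95.255.255)
  164.70.0.0/15 (164.70.0.0 - 164.71.255.255)
Most specific is 164.70.0.0/15.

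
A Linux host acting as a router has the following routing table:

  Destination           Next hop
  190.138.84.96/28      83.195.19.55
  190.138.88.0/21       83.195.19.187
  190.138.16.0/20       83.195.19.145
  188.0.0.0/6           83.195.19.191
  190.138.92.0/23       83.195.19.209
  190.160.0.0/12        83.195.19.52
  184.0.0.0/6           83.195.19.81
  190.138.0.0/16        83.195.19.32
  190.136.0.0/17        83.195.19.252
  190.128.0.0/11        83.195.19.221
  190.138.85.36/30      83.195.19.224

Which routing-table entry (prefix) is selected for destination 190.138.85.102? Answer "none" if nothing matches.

Entries matching 190.138.85.102:
  188.0.0.0/6 (188.0.0.0 - 191.255.255.255)
  190.128.0.0/11 (190.128.0.0 - 190.159.255.255)
  190.138.0.0/16 (190.138.0.0 - 190.138.255.255)
Most specific is 190.138.0.0/16.

190.138.0.0/16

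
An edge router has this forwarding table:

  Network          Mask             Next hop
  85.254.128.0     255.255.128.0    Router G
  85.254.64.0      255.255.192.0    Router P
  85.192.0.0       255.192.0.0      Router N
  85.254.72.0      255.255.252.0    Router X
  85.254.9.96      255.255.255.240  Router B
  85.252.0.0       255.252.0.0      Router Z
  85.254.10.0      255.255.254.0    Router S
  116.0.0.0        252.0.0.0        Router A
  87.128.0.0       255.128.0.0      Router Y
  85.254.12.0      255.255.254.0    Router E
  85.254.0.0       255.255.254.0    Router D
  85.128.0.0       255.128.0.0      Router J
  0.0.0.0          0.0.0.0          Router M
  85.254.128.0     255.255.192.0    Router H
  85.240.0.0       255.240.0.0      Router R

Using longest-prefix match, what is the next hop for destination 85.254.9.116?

Routes whose prefix contains 85.254.9.116:
  0.0.0.0/0 (default, matches everything) -> Router M
  85.128.0.0/9 (85.128.0.0 - 85.255.255.255) -> Router J
  85.192.0.0/10 (85.192.0.0 - 85.255.255.255) -> Router N
  85.240.0.0/12 (85.240.0.0 - 85.255.255.255) -> Router R
  85.252.0.0/14 (85.252.0.0 - 85.255.255.255) -> Router Z
More-specific entries that do NOT match:
  85.254.9.96/28 (85.254.9.96 - 85.254.9.111) does not contain 85.254.9.116
  85.254.10.0/23 (85.254.10.0 - 85.254.11.255) does not contain 85.254.9.116
  85.254.12.0/23 (85.254.12.0 - 85.254.13.255) does not contain 85.254.9.116
  85.254.0.0/23 (85.254.0.0 - 85.254.1.255) does not contain 85.254.9.116
  85.254.72.0/22 (85.254.72.0 - 85.254.75.255) does not contain 85.254.9.116
  85.254.64.0/18 (85.254.64.0 - 85.254.127.255) does not contain 85.254.9.116
  85.254.128.0/18 (85.254.128.0 - 85.254.191.255) does not contain 85.254.9.116
  85.254.128.0/17 (85.254.128.0 - 85.254.255.255) does not contain 85.254.9.116
Longest matching prefix is /14 -> next hop Router Z.

Router Z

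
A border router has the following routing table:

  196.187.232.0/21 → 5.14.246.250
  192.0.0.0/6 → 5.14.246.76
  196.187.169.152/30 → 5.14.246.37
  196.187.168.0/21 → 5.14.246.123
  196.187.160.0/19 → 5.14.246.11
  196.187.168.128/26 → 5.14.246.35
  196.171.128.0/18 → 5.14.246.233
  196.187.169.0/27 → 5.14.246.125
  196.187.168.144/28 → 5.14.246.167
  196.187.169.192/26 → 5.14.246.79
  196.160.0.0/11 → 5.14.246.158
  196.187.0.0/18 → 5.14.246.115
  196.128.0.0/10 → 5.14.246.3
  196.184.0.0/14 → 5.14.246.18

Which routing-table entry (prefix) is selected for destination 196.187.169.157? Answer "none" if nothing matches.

196.187.168.0/21

Entries matching 196.187.169.157:
  196.128.0.0/10 (196.128.0.0 - 196.191.255.255)
  196.160.0.0/11 (196.160.0.0 - 196.191.255.255)
  196.184.0.0/14 (196.184.0.0 - 196.187.255.255)
  196.187.160.0/19 (196.187.160.0 - 196.187.191.255)
  196.187.168.0/21 (196.187.168.0 - 196.187.175.255)
Most specific is 196.187.168.0/21.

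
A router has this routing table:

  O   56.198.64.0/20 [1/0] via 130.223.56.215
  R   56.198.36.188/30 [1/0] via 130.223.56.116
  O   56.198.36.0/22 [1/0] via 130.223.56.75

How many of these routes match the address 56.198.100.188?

No listed prefix contains 56.198.100.188.
Total matching entries: 0.

0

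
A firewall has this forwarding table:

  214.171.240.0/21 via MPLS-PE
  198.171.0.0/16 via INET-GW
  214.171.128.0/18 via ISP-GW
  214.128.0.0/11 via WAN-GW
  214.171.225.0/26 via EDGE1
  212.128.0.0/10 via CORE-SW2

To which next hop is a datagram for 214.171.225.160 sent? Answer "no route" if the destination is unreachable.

no route

No entry's prefix contains 214.171.225.160; there is no default route.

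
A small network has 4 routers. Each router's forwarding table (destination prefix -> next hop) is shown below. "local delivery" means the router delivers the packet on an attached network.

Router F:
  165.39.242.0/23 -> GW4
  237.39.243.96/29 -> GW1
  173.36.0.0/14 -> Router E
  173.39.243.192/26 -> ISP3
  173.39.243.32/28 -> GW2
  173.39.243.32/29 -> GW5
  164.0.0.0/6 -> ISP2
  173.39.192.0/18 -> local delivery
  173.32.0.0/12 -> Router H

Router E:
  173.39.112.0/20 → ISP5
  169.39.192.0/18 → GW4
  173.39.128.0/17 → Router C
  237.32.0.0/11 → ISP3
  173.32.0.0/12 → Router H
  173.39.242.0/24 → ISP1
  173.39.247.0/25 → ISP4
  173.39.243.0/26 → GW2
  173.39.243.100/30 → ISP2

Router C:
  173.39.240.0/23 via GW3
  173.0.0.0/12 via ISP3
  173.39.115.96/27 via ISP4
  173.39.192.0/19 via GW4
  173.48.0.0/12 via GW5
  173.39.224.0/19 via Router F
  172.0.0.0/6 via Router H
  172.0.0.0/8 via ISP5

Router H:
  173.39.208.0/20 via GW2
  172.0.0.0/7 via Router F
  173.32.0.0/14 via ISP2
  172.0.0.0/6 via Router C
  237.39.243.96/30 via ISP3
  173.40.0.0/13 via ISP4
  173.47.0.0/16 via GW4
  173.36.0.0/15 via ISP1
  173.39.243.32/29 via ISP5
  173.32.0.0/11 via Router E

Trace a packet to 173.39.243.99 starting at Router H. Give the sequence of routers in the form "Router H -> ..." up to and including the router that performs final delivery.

At Router H: longest match for 173.39.243.99 is 173.32.0.0/11 -> Router E
At Router E: longest match for 173.39.243.99 is 173.39.128.0/17 -> Router C
At Router C: longest match for 173.39.243.99 is 173.39.224.0/19 -> Router F
At Router F: longest match for 173.39.243.99 is 173.39.192.0/18 -> local delivery

Router H -> Router E -> Router C -> Router F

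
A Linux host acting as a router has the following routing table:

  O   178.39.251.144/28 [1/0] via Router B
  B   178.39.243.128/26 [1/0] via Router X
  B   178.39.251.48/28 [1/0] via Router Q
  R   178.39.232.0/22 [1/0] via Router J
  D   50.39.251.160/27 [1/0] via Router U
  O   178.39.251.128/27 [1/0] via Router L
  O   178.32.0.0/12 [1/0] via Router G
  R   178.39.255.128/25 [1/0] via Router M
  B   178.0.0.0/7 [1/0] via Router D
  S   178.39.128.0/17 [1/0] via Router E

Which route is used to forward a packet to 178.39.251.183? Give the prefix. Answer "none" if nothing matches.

Entries matching 178.39.251.183:
  178.0.0.0/7 (178.0.0.0 - 179.255.255.255)
  178.32.0.0/12 (178.32.0.0 - 178.47.255.255)
  178.39.128.0/17 (178.39.128.0 - 178.39.255.255)
Most specific is 178.39.128.0/17.

178.39.128.0/17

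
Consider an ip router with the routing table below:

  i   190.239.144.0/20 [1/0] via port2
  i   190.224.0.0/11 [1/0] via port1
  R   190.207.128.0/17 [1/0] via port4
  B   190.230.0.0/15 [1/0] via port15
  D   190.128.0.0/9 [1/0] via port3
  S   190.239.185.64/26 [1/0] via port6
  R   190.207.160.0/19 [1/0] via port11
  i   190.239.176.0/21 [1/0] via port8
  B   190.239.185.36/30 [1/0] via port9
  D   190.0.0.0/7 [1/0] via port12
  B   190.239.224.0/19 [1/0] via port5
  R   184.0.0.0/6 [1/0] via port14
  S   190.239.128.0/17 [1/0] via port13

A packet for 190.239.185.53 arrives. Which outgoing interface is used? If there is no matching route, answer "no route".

Routes whose prefix contains 190.239.185.53:
  190.0.0.0/7 (190.0.0.0 - 191.255.255.255) -> port12
  190.128.0.0/9 (190.128.0.0 - 190.255.255.255) -> port3
  190.224.0.0/11 (190.224.0.0 - 190.255.255.255) -> port1
  190.239.128.0/17 (190.239.128.0 - 190.239.255.255) -> port13
More-specific entries that do NOT match:
  190.239.185.36/30 (190.239.185.36 - 190.239.185.39) does not contain 190.239.185.53
  190.239.185.64/26 (190.239.185.64 - 190.239.185.127) does not contain 190.239.185.53
  190.239.176.0/21 (190.239.176.0 - 190.239.183.255) does not contain 190.239.185.53
  190.239.144.0/20 (190.239.144.0 - 190.239.159.255) does not contain 190.239.185.53
  190.207.160.0/19 (190.207.160.0 - 190.207.191.255) does not contain 190.239.185.53
  190.239.224.0/19 (190.239.224.0 - 190.239.255.255) does not contain 190.239.185.53
Longest matching prefix is /17 -> interface port13.

port13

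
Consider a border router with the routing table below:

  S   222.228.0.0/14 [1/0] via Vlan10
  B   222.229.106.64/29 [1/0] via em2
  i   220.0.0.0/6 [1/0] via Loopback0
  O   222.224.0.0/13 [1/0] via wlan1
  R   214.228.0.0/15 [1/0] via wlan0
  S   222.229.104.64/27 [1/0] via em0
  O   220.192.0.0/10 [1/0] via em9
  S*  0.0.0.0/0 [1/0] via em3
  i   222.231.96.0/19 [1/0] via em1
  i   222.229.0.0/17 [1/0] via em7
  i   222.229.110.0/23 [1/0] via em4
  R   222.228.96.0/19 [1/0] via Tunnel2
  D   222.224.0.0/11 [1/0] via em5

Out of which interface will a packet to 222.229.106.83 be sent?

em7

Routes whose prefix contains 222.229.106.83:
  0.0.0.0/0 (default, matches everything) -> em3
  220.0.0.0/6 (220.0.0.0 - 223.255.255.255) -> Loopback0
  222.224.0.0/11 (222.224.0.0 - 222.255.255.255) -> em5
  222.224.0.0/13 (222.224.0.0 - 222.231.255.255) -> wlan1
  222.228.0.0/14 (222.228.0.0 - 222.231.255.255) -> Vlan10
  222.229.0.0/17 (222.229.0.0 - 222.229.127.255) -> em7
More-specific entries that do NOT match:
  222.229.106.64/29 (222.229.106.64 - 222.229.106.71) does not contain 222.229.106.83
  222.229.104.64/27 (222.229.104.64 - 222.229.104.95) does not contain 222.229.106.83
  222.229.110.0/23 (222.229.110.0 - 222.229.111.255) does not contain 222.229.106.83
  222.231.96.0/19 (222.231.96.0 - 222.231.127.255) does not contain 222.229.106.83
  222.228.96.0/19 (222.228.96.0 - 222.228.127.255) does not contain 222.229.106.83
Longest matching prefix is /17 -> interface em7.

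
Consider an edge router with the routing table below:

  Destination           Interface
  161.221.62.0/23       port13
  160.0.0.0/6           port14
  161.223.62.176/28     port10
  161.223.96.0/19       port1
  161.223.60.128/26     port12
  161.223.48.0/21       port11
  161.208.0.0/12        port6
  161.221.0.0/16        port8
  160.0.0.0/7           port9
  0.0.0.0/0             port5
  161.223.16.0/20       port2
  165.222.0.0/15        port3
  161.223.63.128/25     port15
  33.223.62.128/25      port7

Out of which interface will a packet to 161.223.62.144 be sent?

port6

Routes whose prefix contains 161.223.62.144:
  0.0.0.0/0 (default, matches everything) -> port5
  160.0.0.0/6 (160.0.0.0 - 163.255.255.255) -> port14
  160.0.0.0/7 (160.0.0.0 - 161.255.255.255) -> port9
  161.208.0.0/12 (161.208.0.0 - 161.223.255.255) -> port6
More-specific entries that do NOT match:
  161.223.62.176/28 (161.223.62.176 - 161.223.62.191) does not contain 161.223.62.144
  161.223.60.128/26 (161.223.60.128 - 161.223.60.191) does not contain 161.223.62.144
  161.223.63.128/25 (161.223.63.128 - 161.223.63.255) does not contain 161.223.62.144
  33.223.62.128/25 (33.223.62.128 - 33.223.62.255) does not contain 161.223.62.144
  161.221.62.0/23 (161.221.62.0 - 161.221.63.255) does not contain 161.223.62.144
  161.223.48.0/21 (161.223.48.0 - 161.223.55.255) does not contain 161.223.62.144
  161.223.16.0/20 (161.223.16.0 - 161.223.31.255) does not contain 161.223.62.144
  161.223.96.0/19 (161.223.96.0 - 161.223.127.255) does not contain 161.223.62.144
  161.221.0.0/16 (161.221.0.0 - 161.221.255.255) does not contain 161.223.62.144
  165.222.0.0/15 (165.222.0.0 - 165.223.255.255) does not contain 161.223.62.144
Longest matching prefix is /12 -> interface port6.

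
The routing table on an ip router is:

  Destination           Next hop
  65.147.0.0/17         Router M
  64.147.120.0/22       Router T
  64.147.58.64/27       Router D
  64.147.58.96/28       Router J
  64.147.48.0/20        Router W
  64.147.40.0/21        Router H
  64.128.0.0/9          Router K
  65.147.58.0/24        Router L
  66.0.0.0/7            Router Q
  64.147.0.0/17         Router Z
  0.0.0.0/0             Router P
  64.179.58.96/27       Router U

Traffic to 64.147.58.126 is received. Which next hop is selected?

Routes whose prefix contains 64.147.58.126:
  0.0.0.0/0 (default, matches everything) -> Router P
  64.128.0.0/9 (64.128.0.0 - 64.255.255.255) -> Router K
  64.147.0.0/17 (64.147.0.0 - 64.147.127.255) -> Router Z
  64.147.48.0/20 (64.147.48.0 - 64.147.63.255) -> Router W
More-specific entries that do NOT match:
  64.147.58.96/28 (64.147.58.96 - 64.147.58.111) does not contain 64.147.58.126
  64.147.58.64/27 (64.147.58.64 - 64.147.58.95) does not contain 64.147.58.126
  64.179.58.96/27 (64.179.58.96 - 64.179.58.127) does not contain 64.147.58.126
  65.147.58.0/24 (65.147.58.0 - 65.147.58.255) does not contain 64.147.58.126
  64.147.120.0/22 (64.147.120.0 - 64.147.123.255) does not contain 64.147.58.126
  64.147.40.0/21 (64.147.40.0 - 64.147.47.255) does not contain 64.147.58.126
Longest matching prefix is /20 -> next hop Router W.

Router W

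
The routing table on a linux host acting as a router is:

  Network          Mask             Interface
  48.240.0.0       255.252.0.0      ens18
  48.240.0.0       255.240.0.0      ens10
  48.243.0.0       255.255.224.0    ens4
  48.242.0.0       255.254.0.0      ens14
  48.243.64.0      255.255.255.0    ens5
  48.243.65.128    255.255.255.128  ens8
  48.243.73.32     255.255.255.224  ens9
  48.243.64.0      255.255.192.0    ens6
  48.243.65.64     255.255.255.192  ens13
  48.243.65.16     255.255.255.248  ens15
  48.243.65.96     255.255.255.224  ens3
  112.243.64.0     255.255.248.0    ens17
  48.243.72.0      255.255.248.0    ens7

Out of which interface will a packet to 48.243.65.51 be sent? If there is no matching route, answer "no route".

Routes whose prefix contains 48.243.65.51:
  48.240.0.0/12 (48.240.0.0 - 48.255.255.255) -> ens10
  48.240.0.0/14 (48.240.0.0 - 48.243.255.255) -> ens18
  48.242.0.0/15 (48.242.0.0 - 48.243.255.255) -> ens14
  48.243.64.0/18 (48.243.64.0 - 48.243.127.255) -> ens6
More-specific entries that do NOT match:
  48.243.65.16/29 (48.243.65.16 - 48.243.65.23) does not contain 48.243.65.51
  48.243.73.32/27 (48.243.73.32 - 48.243.73.63) does not contain 48.243.65.51
  48.243.65.96/27 (48.243.65.96 - 48.243.65.127) does not contain 48.243.65.51
  48.243.65.64/26 (48.243.65.64 - 48.243.65.127) does not contain 48.243.65.51
  48.243.65.128/25 (48.243.65.128 - 48.243.65.255) does not contain 48.243.65.51
  48.243.64.0/24 (48.243.64.0 - 48.243.64.255) does not contain 48.243.65.51
  112.243.64.0/21 (112.243.64.0 - 112.243.71.255) does not contain 48.243.65.51
  48.243.72.0/21 (48.243.72.0 - 48.243.79.255) does not contain 48.243.65.51
  48.243.0.0/19 (48.243.0.0 - 48.243.31.255) does not contain 48.243.65.51
Longest matching prefix is /18 -> interface ens6.

ens6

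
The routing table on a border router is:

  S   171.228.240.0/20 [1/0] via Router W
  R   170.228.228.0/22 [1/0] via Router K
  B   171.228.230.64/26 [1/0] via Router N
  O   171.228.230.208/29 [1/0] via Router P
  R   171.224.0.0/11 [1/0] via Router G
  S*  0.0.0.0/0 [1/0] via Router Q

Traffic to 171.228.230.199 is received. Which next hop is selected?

Router G

Routes whose prefix contains 171.228.230.199:
  0.0.0.0/0 (default, matches everything) -> Router Q
  171.224.0.0/11 (171.224.0.0 - 171.255.255.255) -> Router G
More-specific entries that do NOT match:
  171.228.230.208/29 (171.228.230.208 - 171.228.230.215) does not contain 171.228.230.199
  171.228.230.64/26 (171.228.230.64 - 171.228.230.127) does not contain 171.228.230.199
  170.228.228.0/22 (170.228.228.0 - 170.228.231.255) does not contain 171.228.230.199
  171.228.240.0/20 (171.228.240.0 - 171.228.255.255) does not contain 171.228.230.199
Longest matching prefix is /11 -> next hop Router G.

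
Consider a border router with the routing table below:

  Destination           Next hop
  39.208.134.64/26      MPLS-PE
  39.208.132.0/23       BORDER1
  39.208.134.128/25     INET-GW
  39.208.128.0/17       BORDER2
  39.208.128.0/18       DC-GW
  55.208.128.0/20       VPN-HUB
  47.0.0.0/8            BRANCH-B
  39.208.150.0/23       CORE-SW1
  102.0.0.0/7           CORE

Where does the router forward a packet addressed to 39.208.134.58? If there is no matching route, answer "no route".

DC-GW

Routes whose prefix contains 39.208.134.58:
  39.208.128.0/17 (39.208.128.0 - 39.208.255.255) -> BORDER2
  39.208.128.0/18 (39.208.128.0 - 39.208.191.255) -> DC-GW
More-specific entries that do NOT match:
  39.208.134.64/26 (39.208.134.64 - 39.208.134.127) does not contain 39.208.134.58
  39.208.134.128/25 (39.208.134.128 - 39.208.134.255) does not contain 39.208.134.58
  39.208.132.0/23 (39.208.132.0 - 39.208.133.255) does not contain 39.208.134.58
  39.208.150.0/23 (39.208.150.0 - 39.208.151.255) does not contain 39.208.134.58
  55.208.128.0/20 (55.208.128.0 - 55.208.143.255) does not contain 39.208.134.58
Longest matching prefix is /18 -> next hop DC-GW.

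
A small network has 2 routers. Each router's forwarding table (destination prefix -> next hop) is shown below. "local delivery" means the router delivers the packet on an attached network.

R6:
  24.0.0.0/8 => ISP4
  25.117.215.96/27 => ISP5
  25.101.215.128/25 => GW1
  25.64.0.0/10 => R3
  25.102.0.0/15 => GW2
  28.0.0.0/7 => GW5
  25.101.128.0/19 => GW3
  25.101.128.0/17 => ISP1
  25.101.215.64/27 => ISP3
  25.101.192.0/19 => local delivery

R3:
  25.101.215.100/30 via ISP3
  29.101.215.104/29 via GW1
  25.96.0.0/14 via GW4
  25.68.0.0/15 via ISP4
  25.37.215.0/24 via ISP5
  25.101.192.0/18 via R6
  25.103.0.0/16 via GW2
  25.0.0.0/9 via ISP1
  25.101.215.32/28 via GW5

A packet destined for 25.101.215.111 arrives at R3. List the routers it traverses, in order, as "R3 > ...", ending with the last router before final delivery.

At R3: longest match for 25.101.215.111 is 25.101.192.0/18 -> R6
At R6: longest match for 25.101.215.111 is 25.101.192.0/19 -> local delivery

R3 > R6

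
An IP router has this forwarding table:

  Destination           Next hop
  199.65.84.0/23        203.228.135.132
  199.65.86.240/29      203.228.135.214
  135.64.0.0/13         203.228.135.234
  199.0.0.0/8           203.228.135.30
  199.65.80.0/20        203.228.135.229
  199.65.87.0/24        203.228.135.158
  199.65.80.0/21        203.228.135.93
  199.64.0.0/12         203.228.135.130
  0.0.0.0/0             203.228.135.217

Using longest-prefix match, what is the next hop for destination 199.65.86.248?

Routes whose prefix contains 199.65.86.248:
  0.0.0.0/0 (default, matches everything) -> 203.228.135.217
  199.0.0.0/8 (199.0.0.0 - 199.255.255.255) -> 203.228.135.30
  199.64.0.0/12 (199.64.0.0 - 199.79.255.255) -> 203.228.135.130
  199.65.80.0/20 (199.65.80.0 - 199.65.95.255) -> 203.228.135.229
  199.65.80.0/21 (199.65.80.0 - 199.65.87.255) -> 203.228.135.93
More-specific entries that do NOT match:
  199.65.86.240/29 (199.65.86.240 - 199.65.86.247) does not contain 199.65.86.248
  199.65.87.0/24 (199.65.87.0 - 199.65.87.255) does not contain 199.65.86.248
  199.65.84.0/23 (199.65.84.0 - 199.65.85.255) does not contain 199.65.86.248
Longest matching prefix is /21 -> next hop 203.228.135.93.

203.228.135.93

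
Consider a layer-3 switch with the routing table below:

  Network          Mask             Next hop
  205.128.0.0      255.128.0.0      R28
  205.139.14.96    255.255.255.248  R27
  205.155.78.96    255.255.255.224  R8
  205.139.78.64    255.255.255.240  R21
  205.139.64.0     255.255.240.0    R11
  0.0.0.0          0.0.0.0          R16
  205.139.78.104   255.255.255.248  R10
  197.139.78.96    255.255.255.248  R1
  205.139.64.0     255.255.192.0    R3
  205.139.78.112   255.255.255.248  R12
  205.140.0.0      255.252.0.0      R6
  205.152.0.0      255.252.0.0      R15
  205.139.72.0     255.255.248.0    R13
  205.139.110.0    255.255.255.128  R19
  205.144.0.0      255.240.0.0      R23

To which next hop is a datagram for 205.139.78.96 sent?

Routes whose prefix contains 205.139.78.96:
  0.0.0.0/0 (default, matches everything) -> R16
  205.128.0.0/9 (205.128.0.0 - 205.255.255.255) -> R28
  205.139.64.0/18 (205.139.64.0 - 205.139.127.255) -> R3
  205.139.64.0/20 (205.139.64.0 - 205.139.79.255) -> R11
  205.139.72.0/21 (205.139.72.0 - 205.139.79.255) -> R13
More-specific entries that do NOT match:
  205.139.14.96/29 (205.139.14.96 - 205.139.14.103) does not contain 205.139.78.96
  205.139.78.104/29 (205.139.78.104 - 205.139.78.111) does not contain 205.139.78.96
  197.139.78.96/29 (197.139.78.96 - 197.139.78.103) does not contain 205.139.78.96
  205.139.78.112/29 (205.139.78.112 - 205.139.78.119) does not contain 205.139.78.96
  205.139.78.64/28 (205.139.78.64 - 205.139.78.79) does not contain 205.139.78.96
  205.155.78.96/27 (205.155.78.96 - 205.155.78.127) does not contain 205.139.78.96
  205.139.110.0/25 (205.139.110.0 - 205.139.110.127) does not contain 205.139.78.96
Longest matching prefix is /21 -> next hop R13.

R13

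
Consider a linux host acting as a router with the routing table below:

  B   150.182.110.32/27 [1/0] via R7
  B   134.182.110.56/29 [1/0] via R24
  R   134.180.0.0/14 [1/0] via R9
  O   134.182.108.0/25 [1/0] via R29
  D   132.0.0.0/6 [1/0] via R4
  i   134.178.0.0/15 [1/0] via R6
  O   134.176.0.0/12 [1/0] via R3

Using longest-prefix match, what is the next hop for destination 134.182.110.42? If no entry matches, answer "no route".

R9

Routes whose prefix contains 134.182.110.42:
  132.0.0.0/6 (132.0.0.0 - 135.255.255.255) -> R4
  134.176.0.0/12 (134.176.0.0 - 134.191.255.255) -> R3
  134.180.0.0/14 (134.180.0.0 - 134.183.255.255) -> R9
More-specific entries that do NOT match:
  134.182.110.56/29 (134.182.110.56 - 134.182.110.63) does not contain 134.182.110.42
  150.182.110.32/27 (150.182.110.32 - 150.182.110.63) does not contain 134.182.110.42
  134.182.108.0/25 (134.182.108.0 - 134.182.108.127) does not contain 134.182.110.42
  134.178.0.0/15 (134.178.0.0 - 134.179.255.255) does not contain 134.182.110.42
Longest matching prefix is /14 -> next hop R9.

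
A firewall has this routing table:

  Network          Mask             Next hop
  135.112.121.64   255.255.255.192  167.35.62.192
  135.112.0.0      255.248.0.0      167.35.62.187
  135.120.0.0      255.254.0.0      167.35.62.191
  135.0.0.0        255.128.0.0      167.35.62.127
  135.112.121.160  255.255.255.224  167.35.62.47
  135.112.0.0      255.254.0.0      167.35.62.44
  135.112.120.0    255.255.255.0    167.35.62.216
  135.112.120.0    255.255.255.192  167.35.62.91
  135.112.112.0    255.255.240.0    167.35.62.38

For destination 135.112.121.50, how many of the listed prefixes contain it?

4

Prefixes containing 135.112.121.50:
  135.0.0.0/9 (135.0.0.0 - 135.127.255.255)
  135.112.0.0/13 (135.112.0.0 - 135.119.255.255)
  135.112.0.0/15 (135.112.0.0 - 135.113.255.255)
  135.112.112.0/20 (135.112.112.0 - 135.112.127.255)
Total matching entries: 4.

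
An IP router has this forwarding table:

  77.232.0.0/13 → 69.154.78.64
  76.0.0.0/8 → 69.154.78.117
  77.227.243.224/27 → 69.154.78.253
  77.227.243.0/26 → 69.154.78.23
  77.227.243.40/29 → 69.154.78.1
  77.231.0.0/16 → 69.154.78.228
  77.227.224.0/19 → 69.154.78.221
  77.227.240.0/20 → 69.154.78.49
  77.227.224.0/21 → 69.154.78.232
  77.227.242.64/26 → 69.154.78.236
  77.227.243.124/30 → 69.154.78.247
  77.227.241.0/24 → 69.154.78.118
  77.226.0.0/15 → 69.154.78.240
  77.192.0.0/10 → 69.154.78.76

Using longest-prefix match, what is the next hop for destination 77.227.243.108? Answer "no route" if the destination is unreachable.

69.154.78.49

Routes whose prefix contains 77.227.243.108:
  77.192.0.0/10 (77.192.0.0 - 77.255.255.255) -> 69.154.78.76
  77.226.0.0/15 (77.226.0.0 - 77.227.255.255) -> 69.154.78.240
  77.227.224.0/19 (77.227.224.0 - 77.227.255.255) -> 69.154.78.221
  77.227.240.0/20 (77.227.240.0 - 77.227.255.255) -> 69.154.78.49
More-specific entries that do NOT match:
  77.227.243.124/30 (77.227.243.124 - 77.227.243.127) does not contain 77.227.243.108
  77.227.243.40/29 (77.227.243.40 - 77.227.243.47) does not contain 77.227.243.108
  77.227.243.224/27 (77.227.243.224 - 77.227.243.255) does not contain 77.227.243.108
  77.227.243.0/26 (77.227.243.0 - 77.227.243.63) does not contain 77.227.243.108
  77.227.242.64/26 (77.227.242.64 - 77.227.242.127) does not contain 77.227.243.108
  77.227.241.0/24 (77.227.241.0 - 77.227.241.255) does not contain 77.227.243.108
  77.227.224.0/21 (77.227.224.0 - 77.227.231.255) does not contain 77.227.243.108
Longest matching prefix is /20 -> next hop 69.154.78.49.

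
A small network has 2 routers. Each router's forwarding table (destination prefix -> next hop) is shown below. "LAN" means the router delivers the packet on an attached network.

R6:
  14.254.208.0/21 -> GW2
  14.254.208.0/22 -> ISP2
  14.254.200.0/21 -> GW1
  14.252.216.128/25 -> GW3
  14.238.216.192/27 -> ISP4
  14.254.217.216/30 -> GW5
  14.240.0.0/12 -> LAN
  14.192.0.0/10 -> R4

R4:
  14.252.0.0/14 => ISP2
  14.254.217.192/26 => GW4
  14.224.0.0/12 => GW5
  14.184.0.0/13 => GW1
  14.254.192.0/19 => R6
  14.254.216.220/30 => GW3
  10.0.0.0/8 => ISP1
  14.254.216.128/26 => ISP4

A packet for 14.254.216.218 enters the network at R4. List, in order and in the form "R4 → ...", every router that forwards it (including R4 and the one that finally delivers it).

At R4: longest match for 14.254.216.218 is 14.254.192.0/19 -> R6
At R6: longest match for 14.254.216.218 is 14.240.0.0/12 -> LAN

R4 → R6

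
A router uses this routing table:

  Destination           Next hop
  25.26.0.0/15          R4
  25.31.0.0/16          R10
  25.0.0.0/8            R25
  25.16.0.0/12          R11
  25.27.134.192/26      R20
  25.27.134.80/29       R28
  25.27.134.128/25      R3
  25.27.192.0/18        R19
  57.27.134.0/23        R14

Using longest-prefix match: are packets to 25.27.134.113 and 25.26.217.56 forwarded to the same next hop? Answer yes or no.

25.27.134.113: longest match 25.26.0.0/15 -> R4
25.26.217.56: longest match 25.26.0.0/15 -> R4

yes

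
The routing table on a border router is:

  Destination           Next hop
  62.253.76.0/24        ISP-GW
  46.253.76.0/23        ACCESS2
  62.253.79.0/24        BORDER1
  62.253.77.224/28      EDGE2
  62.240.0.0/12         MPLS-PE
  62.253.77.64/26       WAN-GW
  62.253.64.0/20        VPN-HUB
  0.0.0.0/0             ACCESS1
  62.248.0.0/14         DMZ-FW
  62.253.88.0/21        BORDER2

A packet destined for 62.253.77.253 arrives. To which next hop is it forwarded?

VPN-HUB

Routes whose prefix contains 62.253.77.253:
  0.0.0.0/0 (default, matches everything) -> ACCESS1
  62.240.0.0/12 (62.240.0.0 - 62.255.255.255) -> MPLS-PE
  62.253.64.0/20 (62.253.64.0 - 62.253.79.255) -> VPN-HUB
More-specific entries that do NOT match:
  62.253.77.224/28 (62.253.77.224 - 62.253.77.239) does not contain 62.253.77.253
  62.253.77.64/26 (62.253.77.64 - 62.253.77.127) does not contain 62.253.77.253
  62.253.76.0/24 (62.253.76.0 - 62.253.76.255) does not contain 62.253.77.253
  62.253.79.0/24 (62.253.79.0 - 62.253.79.255) does not contain 62.253.77.253
  46.253.76.0/23 (46.253.76.0 - 46.253.77.255) does not contain 62.253.77.253
  62.253.88.0/21 (62.253.88.0 - 62.253.95.255) does not contain 62.253.77.253
Longest matching prefix is /20 -> next hop VPN-HUB.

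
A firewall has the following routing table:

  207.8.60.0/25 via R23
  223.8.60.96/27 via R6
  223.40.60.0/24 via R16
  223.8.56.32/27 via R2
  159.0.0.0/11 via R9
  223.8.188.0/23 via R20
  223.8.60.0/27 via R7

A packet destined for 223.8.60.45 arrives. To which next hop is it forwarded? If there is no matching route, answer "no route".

no route

No entry's prefix contains 223.8.60.45; there is no default route.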